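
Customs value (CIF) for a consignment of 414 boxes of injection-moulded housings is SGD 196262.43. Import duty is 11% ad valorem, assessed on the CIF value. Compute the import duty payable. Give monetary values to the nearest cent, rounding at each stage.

Import duty: SGD 21588.87

Import duty = 196262.43 × 11% = 21588.87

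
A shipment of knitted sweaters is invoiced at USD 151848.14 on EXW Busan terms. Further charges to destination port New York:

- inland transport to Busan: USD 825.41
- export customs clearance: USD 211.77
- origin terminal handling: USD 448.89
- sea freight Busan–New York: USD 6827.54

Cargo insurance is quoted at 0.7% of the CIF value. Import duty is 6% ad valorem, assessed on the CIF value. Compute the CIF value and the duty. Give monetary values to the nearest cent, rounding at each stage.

Let C be the CIF value. C = EXW price + pre-shipment costs + freight + 0.7% × C
C − 0.7% × C = 151848.14 + 825.41 + 211.77 + 448.89 + 6827.54
0.993 × C = 160161.75
C = 160161.75 / 0.993 = 161290.79
Insurance premium = 0.7% × 161290.79 = 1129.04
Import duty = 161290.79 × 6% = 9677.45

CIF value: USD 161290.79; import duty: USD 9677.45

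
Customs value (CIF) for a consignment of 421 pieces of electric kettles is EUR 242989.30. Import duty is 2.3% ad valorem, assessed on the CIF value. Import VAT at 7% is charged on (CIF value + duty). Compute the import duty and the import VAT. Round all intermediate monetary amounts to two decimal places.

Import duty: EUR 5588.75; import VAT: EUR 17400.46

Import duty = 242989.30 × 2.3% = 5588.75
VAT base = CIF + duty = 242989.30 + 5588.75 = 248578.05
Import VAT = 248578.05 × 7% = 17400.46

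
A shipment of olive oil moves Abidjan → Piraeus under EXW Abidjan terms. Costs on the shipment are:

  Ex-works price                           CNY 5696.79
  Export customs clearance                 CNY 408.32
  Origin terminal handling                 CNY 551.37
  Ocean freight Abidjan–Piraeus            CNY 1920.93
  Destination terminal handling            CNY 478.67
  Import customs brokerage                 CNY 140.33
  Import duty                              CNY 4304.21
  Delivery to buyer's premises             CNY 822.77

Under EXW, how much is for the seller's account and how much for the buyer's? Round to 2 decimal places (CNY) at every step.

Seller: CNY 5696.79; buyer: CNY 8626.60

EXW: the seller makes goods available at their premises; the buyer bears all onward costs.
Seller's account: goods 5696.79 = 5696.79
Buyer's account: export clearance 408.32 + origin terminal 551.37 + freight 1920.93 + destination terminal 478.67 + brokerage 140.33 + duty 4304.21 + delivery 822.77 = 8626.60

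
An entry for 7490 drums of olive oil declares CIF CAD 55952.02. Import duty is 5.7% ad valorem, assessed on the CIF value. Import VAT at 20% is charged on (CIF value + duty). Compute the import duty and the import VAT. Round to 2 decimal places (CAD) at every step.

Import duty = 55952.02 × 5.7% = 3189.27
VAT base = CIF + duty = 55952.02 + 3189.27 = 59141.29
Import VAT = 59141.29 × 20% = 11828.26

Import duty: CAD 3189.27; import VAT: CAD 11828.26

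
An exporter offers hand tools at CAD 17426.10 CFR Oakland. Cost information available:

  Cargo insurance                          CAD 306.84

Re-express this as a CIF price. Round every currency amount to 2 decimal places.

From CFR to CIF, the seller additionally bears: insurance.
CIF price = 17426.10 + 306.84 = 17732.94

CIF price: CAD 17732.94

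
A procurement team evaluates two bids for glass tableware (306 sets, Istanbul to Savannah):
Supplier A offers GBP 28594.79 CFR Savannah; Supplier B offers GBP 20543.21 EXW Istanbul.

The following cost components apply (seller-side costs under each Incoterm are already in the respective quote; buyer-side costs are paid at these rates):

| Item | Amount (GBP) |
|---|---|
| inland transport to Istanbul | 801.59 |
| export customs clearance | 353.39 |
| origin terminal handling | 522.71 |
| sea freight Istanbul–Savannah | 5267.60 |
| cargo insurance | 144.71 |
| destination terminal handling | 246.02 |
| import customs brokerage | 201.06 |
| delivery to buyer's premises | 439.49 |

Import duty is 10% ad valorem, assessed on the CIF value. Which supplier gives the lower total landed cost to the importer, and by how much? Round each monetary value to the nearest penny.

Supplier B is cheaper by GBP 1216.92

Supplier A (CFR):
CIF value = CFR price + insurance = 28594.79 + 144.71 = 28739.50
Import duty = 28739.50 × 10% = 2873.95
Buyer bears (A): 144.71 + 246.02 + 201.06 + 439.49 = 1031.28
Landed cost (A) = invoice 28594.79 + 1031.28 + duty 2873.95 = 32500.02
Supplier B (EXW):
CIF value = EXW price + inland to port + export clearance + origin terminal + freight + insurance = 20543.21 + 801.59 + 353.39 + 522.71 + 5267.60 + 144.71 = 27633.21
Import duty = 27633.21 × 10% = 2763.32
Buyer bears (B): 801.59 + 353.39 + 522.71 + 5267.60 + 144.71 + 246.02 + 201.06 + 439.49 = 7976.57
Landed cost (B) = invoice 20543.21 + 7976.57 + duty 2763.32 = 31283.10
Difference = |32500.02 − 31283.10| = 1216.92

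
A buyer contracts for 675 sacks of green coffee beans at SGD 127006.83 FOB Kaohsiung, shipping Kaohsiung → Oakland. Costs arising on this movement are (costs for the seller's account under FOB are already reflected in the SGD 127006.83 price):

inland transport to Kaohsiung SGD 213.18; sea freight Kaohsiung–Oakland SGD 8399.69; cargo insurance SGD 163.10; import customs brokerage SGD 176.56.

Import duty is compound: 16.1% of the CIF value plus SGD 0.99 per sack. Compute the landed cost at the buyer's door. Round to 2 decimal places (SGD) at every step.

Total landed cost: SGD 158241.14

FOB: the seller bears costs until goods are on board at the origin port; the buyer bears freight, insurance and all costs thereafter.
Already in the invoice (seller's account under FOB): inland to port — exclude.
CIF value = FOB price + freight + insurance = 127006.83 + 8399.69 + 163.10 = 135569.62
Ad valorem component: 135569.62 × 16.1% = 21826.71
Specific component: 675 × 0.99 = 668.25
Import duty = 21826.71 + 668.25 = 22494.96
Buyer bears: freight 8399.69 + insurance 163.10 + brokerage 176.56 + duty 22494.96 = 31234.31
Landed cost = invoice 127006.83 + 31234.31 = 158241.14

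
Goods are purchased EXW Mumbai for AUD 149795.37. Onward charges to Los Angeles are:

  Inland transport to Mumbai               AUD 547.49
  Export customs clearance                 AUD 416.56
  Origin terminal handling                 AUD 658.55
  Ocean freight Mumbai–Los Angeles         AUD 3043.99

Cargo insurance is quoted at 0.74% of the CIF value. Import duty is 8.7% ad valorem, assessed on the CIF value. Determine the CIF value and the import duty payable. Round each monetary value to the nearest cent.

CIF value: AUD 155613.50; import duty: AUD 13538.37

Let C be the CIF value. C = EXW price + pre-shipment costs + freight + 0.74% × C
C − 0.74% × C = 149795.37 + 547.49 + 416.56 + 658.55 + 3043.99
0.9926 × C = 154461.96
C = 154461.96 / 0.9926 = 155613.50
Insurance premium = 0.74% × 155613.50 = 1151.54
Import duty = 155613.50 × 8.7% = 13538.37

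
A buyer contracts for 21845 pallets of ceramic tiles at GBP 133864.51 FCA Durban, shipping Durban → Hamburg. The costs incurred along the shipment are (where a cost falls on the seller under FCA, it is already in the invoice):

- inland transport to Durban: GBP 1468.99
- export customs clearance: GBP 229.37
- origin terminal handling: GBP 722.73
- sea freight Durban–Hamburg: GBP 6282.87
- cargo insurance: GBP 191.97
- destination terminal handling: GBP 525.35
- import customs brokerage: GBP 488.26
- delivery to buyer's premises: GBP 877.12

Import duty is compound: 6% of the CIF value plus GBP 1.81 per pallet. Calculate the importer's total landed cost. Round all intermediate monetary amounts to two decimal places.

FCA: the seller delivers export-cleared goods to the carrier; the buyer bears costs from that point.
Already in the invoice (seller's account under FCA): inland to port, export clearance — exclude.
CIF value = FCA price + origin terminal + freight + insurance = 133864.51 + 722.73 + 6282.87 + 191.97 = 141062.08
Ad valorem component: 141062.08 × 6% = 8463.72
Specific component: 21845 × 1.81 = 39539.45
Import duty = 8463.72 + 39539.45 = 48003.17
Buyer bears: origin terminal 722.73 + freight 6282.87 + insurance 191.97 + destination terminal 525.35 + brokerage 488.26 + delivery 877.12 + duty 48003.17 = 57091.47
Landed cost = invoice 133864.51 + 57091.47 = 190955.98

Total landed cost: GBP 190955.98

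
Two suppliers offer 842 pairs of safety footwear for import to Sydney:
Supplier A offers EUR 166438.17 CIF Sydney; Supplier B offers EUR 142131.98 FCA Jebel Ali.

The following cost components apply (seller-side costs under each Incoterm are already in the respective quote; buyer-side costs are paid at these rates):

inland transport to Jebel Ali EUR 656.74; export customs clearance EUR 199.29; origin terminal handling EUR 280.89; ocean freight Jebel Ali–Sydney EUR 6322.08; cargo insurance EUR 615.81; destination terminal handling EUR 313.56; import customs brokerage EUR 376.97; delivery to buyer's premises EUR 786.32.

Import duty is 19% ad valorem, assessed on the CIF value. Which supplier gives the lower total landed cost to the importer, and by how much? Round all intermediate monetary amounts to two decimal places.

Supplier A (CIF):
The CIF price already equals the CIF value: 166438.17
Import duty = 166438.17 × 19% = 31623.25
Buyer bears (A): 313.56 + 376.97 + 786.32 = 1476.85
Landed cost (A) = invoice 166438.17 + 1476.85 + duty 31623.25 = 199538.27
Supplier B (FCA):
CIF value = FCA price + origin terminal + freight + insurance = 142131.98 + 280.89 + 6322.08 + 615.81 = 149350.76
Import duty = 149350.76 × 19% = 28376.64
Buyer bears (B): 280.89 + 6322.08 + 615.81 + 313.56 + 376.97 + 786.32 = 8695.63
Landed cost (B) = invoice 142131.98 + 8695.63 + duty 28376.64 = 179204.25
Difference = |199538.27 − 179204.25| = 20334.02

Supplier B is cheaper by EUR 20334.02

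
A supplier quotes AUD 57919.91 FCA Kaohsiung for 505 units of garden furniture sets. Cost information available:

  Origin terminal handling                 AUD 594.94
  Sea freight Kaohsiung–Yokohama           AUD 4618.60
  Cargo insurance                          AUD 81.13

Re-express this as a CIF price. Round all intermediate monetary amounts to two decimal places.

From FCA to CIF, the seller additionally bears: origin terminal, freight, insurance.
CIF price = 57919.91 + 594.94 + 4618.60 + 81.13 = 63214.58

CIF price: AUD 63214.58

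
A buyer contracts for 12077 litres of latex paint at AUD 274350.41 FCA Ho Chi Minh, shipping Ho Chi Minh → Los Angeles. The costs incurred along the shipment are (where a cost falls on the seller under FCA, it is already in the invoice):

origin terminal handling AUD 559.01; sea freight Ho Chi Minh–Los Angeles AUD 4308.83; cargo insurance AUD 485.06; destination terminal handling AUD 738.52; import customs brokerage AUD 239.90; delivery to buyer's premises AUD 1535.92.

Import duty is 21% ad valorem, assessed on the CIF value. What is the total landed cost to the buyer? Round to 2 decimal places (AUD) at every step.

Total landed cost: AUD 340955.35

FCA: the seller delivers export-cleared goods to the carrier; the buyer bears costs from that point.
CIF value = FCA price + origin terminal + freight + insurance = 274350.41 + 559.01 + 4308.83 + 485.06 = 279703.31
Import duty = 279703.31 × 21% = 58737.70
Buyer bears: origin terminal 559.01 + freight 4308.83 + insurance 485.06 + destination terminal 738.52 + brokerage 239.90 + delivery 1535.92 + duty 58737.70 = 66604.94
Landed cost = invoice 274350.41 + 66604.94 = 340955.35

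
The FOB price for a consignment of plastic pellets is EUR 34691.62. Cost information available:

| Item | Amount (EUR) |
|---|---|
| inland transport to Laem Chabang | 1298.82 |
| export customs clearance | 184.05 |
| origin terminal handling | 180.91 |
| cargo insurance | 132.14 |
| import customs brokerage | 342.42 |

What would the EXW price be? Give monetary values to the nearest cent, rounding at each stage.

Not relevant to the conversion: brokerage, insurance — on the buyer under both terms; not part of either seller's price.
From FOB to EXW, the seller no longer bears: inland to port, export clearance, origin terminal.
EXW price = 34691.62 − 1298.82 − 184.05 − 180.91 = 33027.84

EXW price: EUR 33027.84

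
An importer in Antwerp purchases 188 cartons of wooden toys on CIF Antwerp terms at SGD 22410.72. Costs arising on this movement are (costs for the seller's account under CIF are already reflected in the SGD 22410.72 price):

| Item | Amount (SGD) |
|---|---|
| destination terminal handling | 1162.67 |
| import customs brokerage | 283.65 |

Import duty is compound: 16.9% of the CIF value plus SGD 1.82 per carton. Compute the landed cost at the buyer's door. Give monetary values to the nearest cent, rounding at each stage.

CIF: the seller pays costs through ocean freight and marine insurance to the destination port.
The CIF price already equals the CIF value: 22410.72
Ad valorem component: 22410.72 × 16.9% = 3787.41
Specific component: 188 × 1.82 = 342.16
Import duty = 3787.41 + 342.16 = 4129.57
Buyer bears: destination terminal 1162.67 + brokerage 283.65 + duty 4129.57 = 5575.89
Landed cost = invoice 22410.72 + 5575.89 = 27986.61

Total landed cost: SGD 27986.61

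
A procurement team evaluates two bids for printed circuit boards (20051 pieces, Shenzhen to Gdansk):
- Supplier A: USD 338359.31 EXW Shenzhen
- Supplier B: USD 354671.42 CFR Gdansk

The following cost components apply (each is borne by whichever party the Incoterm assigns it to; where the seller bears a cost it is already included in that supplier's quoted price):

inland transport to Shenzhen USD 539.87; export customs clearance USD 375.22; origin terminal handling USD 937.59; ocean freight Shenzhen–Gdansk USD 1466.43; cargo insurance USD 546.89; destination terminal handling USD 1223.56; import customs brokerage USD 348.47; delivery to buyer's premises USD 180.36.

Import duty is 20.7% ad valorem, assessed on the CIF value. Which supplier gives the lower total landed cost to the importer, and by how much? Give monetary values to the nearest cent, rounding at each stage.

Supplier A is cheaper by USD 15682.55

Supplier A (EXW):
CIF value = EXW price + inland to port + export clearance + origin terminal + freight + insurance = 338359.31 + 539.87 + 375.22 + 937.59 + 1466.43 + 546.89 = 342225.31
Import duty = 342225.31 × 20.7% = 70840.64
Buyer bears (A): 539.87 + 375.22 + 937.59 + 1466.43 + 546.89 + 1223.56 + 348.47 + 180.36 = 5618.39
Landed cost (A) = invoice 338359.31 + 5618.39 + duty 70840.64 = 414818.34
Supplier B (CFR):
CIF value = CFR price + insurance = 354671.42 + 546.89 = 355218.31
Import duty = 355218.31 × 20.7% = 73530.19
Buyer bears (B): 546.89 + 1223.56 + 348.47 + 180.36 = 2299.28
Landed cost (B) = invoice 354671.42 + 2299.28 + duty 73530.19 = 430500.89
Difference = |414818.34 − 430500.89| = 15682.55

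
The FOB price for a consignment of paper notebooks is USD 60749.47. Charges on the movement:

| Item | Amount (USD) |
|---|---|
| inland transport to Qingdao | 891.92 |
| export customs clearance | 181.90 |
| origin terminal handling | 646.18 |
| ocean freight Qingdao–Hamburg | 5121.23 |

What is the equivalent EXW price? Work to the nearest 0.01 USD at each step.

EXW price: USD 59029.47

Not relevant to the conversion: freight — on the buyer under both terms; not part of either seller's price.
From FOB to EXW, the seller no longer bears: inland to port, export clearance, origin terminal.
EXW price = 60749.47 − 891.92 − 181.90 − 646.18 = 59029.47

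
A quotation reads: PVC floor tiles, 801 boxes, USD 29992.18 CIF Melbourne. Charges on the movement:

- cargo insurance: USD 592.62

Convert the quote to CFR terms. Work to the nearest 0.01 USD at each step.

From CIF to CFR, the seller no longer bears: insurance.
CFR price = 29992.18 − 592.62 = 29399.56

CFR price: USD 29399.56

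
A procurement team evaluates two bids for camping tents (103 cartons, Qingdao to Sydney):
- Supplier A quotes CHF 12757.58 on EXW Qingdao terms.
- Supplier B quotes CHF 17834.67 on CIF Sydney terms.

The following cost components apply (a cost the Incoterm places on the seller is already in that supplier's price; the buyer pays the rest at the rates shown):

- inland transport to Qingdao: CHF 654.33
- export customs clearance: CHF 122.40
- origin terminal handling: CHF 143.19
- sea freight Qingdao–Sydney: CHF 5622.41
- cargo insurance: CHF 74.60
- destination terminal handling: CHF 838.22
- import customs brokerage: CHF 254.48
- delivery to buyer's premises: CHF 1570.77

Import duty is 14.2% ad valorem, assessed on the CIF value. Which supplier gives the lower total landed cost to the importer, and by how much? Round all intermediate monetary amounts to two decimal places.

Supplier A (EXW):
CIF value = EXW price + inland to port + export clearance + origin terminal + freight + insurance = 12757.58 + 654.33 + 122.40 + 143.19 + 5622.41 + 74.60 = 19374.51
Import duty = 19374.51 × 14.2% = 2751.18
Buyer bears (A): 654.33 + 122.40 + 143.19 + 5622.41 + 74.60 + 838.22 + 254.48 + 1570.77 = 9280.40
Landed cost (A) = invoice 12757.58 + 9280.40 + duty 2751.18 = 24789.16
Supplier B (CIF):
The CIF price already equals the CIF value: 17834.67
Import duty = 17834.67 × 14.2% = 2532.52
Buyer bears (B): 838.22 + 254.48 + 1570.77 = 2663.47
Landed cost (B) = invoice 17834.67 + 2663.47 + duty 2532.52 = 23030.66
Difference = |24789.16 − 23030.66| = 1758.50

Supplier B is cheaper by CHF 1758.50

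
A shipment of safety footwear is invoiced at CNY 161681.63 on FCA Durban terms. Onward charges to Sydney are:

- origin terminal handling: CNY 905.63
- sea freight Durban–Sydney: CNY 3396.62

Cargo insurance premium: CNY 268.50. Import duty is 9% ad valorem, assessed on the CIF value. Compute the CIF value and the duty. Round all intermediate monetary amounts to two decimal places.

CIF value: CNY 166252.38; import duty: CNY 14962.71

CIF = FCA price + pre-shipment costs + freight + insurance
CIF = 161681.63 + 905.63 + 3396.62 + 268.50 = 166252.38
Import duty = 166252.38 × 9% = 14962.71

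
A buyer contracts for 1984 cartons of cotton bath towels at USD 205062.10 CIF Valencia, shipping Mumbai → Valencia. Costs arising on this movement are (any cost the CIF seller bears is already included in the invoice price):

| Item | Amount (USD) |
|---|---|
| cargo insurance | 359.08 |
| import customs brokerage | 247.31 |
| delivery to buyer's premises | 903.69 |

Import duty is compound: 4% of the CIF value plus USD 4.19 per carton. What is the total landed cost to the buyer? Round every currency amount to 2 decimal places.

Total landed cost: USD 222728.54

CIF: the seller pays costs through ocean freight and marine insurance to the destination port.
Already in the invoice (seller's account under CIF): insurance — exclude.
The CIF price already equals the CIF value: 205062.10
Ad valorem component: 205062.10 × 4% = 8202.48
Specific component: 1984 × 4.19 = 8312.96
Import duty = 8202.48 + 8312.96 = 16515.44
Buyer bears: brokerage 247.31 + delivery 903.69 + duty 16515.44 = 17666.44
Landed cost = invoice 205062.10 + 17666.44 = 222728.54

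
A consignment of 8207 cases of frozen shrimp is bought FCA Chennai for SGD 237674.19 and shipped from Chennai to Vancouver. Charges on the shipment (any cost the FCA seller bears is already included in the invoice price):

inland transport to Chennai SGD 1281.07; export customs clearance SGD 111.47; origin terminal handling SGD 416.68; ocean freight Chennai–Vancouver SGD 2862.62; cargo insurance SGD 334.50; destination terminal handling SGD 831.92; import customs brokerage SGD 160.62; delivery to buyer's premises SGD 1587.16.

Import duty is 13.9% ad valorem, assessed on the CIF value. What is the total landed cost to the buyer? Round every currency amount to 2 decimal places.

FCA: the seller delivers export-cleared goods to the carrier; the buyer bears costs from that point.
Already in the invoice (seller's account under FCA): inland to port, export clearance — exclude.
CIF value = FCA price + origin terminal + freight + insurance = 237674.19 + 416.68 + 2862.62 + 334.50 = 241287.99
Import duty = 241287.99 × 13.9% = 33539.03
Buyer bears: origin terminal 416.68 + freight 2862.62 + insurance 334.50 + destination terminal 831.92 + brokerage 160.62 + delivery 1587.16 + duty 33539.03 = 39732.53
Landed cost = invoice 237674.19 + 39732.53 = 277406.72

Total landed cost: SGD 277406.72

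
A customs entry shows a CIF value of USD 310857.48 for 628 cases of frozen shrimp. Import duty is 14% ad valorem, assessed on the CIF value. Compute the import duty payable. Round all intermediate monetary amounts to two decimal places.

Import duty = 310857.48 × 14% = 43520.05

Import duty: USD 43520.05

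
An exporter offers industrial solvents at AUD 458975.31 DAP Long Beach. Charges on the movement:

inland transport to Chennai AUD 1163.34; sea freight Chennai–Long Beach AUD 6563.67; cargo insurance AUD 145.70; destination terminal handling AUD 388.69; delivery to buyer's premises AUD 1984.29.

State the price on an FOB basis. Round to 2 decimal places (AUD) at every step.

Not relevant to the conversion: inland to port — on the seller under both DAP and FOB; already in the DAP price and stays in the FOB price.
From DAP to FOB, the seller no longer bears: freight, insurance, destination terminal, delivery.
FOB price = 458975.31 − 6563.67 − 145.70 − 388.69 − 1984.29 = 449892.96

FOB price: AUD 449892.96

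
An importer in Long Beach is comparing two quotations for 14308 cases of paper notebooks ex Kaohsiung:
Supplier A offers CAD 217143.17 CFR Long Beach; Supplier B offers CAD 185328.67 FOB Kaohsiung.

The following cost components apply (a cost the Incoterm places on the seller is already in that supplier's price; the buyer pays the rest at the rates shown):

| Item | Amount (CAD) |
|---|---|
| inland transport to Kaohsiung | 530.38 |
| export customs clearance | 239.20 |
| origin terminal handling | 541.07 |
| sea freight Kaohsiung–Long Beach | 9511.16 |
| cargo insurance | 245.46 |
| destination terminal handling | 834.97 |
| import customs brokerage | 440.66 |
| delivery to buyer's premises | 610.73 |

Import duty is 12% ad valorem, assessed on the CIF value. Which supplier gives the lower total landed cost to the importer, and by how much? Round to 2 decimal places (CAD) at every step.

Supplier B is cheaper by CAD 24979.75

Supplier A (CFR):
CIF value = CFR price + insurance = 217143.17 + 245.46 = 217388.63
Import duty = 217388.63 × 12% = 26086.64
Buyer bears (A): 245.46 + 834.97 + 440.66 + 610.73 = 2131.82
Landed cost (A) = invoice 217143.17 + 2131.82 + duty 26086.64 = 245361.63
Supplier B (FOB):
CIF value = FOB price + freight + insurance = 185328.67 + 9511.16 + 245.46 = 195085.29
Import duty = 195085.29 × 12% = 23410.23
Buyer bears (B): 9511.16 + 245.46 + 834.97 + 440.66 + 610.73 = 11642.98
Landed cost (B) = invoice 185328.67 + 11642.98 + duty 23410.23 = 220381.88
Difference = |245361.63 − 220381.88| = 24979.75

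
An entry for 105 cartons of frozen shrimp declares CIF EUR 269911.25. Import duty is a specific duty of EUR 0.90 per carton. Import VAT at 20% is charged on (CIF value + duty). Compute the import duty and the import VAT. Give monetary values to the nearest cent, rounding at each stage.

Import duty = 105 × 0.90 = 94.50
VAT base = CIF + duty = 269911.25 + 94.50 = 270005.75
Import VAT = 270005.75 × 20% = 54001.15

Import duty: EUR 94.50; import VAT: EUR 54001.15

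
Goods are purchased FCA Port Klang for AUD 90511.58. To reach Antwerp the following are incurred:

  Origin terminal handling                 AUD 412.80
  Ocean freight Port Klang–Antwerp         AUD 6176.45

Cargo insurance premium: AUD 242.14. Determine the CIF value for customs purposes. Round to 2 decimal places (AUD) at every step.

CIF = FCA price + pre-shipment costs + freight + insurance
CIF = 90511.58 + 412.80 + 6176.45 + 242.14 = 97342.97

CIF value: AUD 97342.97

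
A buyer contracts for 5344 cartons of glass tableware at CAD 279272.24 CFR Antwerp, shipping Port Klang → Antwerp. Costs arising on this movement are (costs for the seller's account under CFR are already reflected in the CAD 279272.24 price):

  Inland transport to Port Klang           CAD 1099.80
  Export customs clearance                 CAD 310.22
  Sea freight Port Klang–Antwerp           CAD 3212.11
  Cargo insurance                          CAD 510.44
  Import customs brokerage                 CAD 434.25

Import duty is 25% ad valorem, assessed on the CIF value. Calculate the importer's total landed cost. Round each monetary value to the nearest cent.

CFR: the seller pays costs through ocean freight to the destination port, but not insurance.
Already in the invoice (seller's account under CFR): inland to port, export clearance, freight — exclude.
CIF value = CFR price + insurance = 279272.24 + 510.44 = 279782.68
Import duty = 279782.68 × 25% = 69945.67
Buyer bears: insurance 510.44 + brokerage 434.25 + duty 69945.67 = 70890.36
Landed cost = invoice 279272.24 + 70890.36 = 350162.60

Total landed cost: CAD 350162.60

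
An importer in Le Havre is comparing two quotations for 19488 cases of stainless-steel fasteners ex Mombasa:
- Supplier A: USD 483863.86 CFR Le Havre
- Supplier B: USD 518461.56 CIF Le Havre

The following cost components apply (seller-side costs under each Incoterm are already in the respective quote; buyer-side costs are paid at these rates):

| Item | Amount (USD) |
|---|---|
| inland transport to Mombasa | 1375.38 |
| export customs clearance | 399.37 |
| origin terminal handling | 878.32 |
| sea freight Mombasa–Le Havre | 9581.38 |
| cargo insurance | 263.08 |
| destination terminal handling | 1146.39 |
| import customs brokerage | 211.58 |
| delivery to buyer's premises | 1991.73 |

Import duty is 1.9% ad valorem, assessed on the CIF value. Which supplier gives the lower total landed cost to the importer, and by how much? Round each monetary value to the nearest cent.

Supplier A is cheaper by USD 34986.98

Supplier A (CFR):
CIF value = CFR price + insurance = 483863.86 + 263.08 = 484126.94
Import duty = 484126.94 × 1.9% = 9198.41
Buyer bears (A): 263.08 + 1146.39 + 211.58 + 1991.73 = 3612.78
Landed cost (A) = invoice 483863.86 + 3612.78 + duty 9198.41 = 496675.05
Supplier B (CIF):
The CIF price already equals the CIF value: 518461.56
Import duty = 518461.56 × 1.9% = 9850.77
Buyer bears (B): 1146.39 + 211.58 + 1991.73 = 3349.70
Landed cost (B) = invoice 518461.56 + 3349.70 + duty 9850.77 = 531662.03
Difference = |496675.05 − 531662.03| = 34986.98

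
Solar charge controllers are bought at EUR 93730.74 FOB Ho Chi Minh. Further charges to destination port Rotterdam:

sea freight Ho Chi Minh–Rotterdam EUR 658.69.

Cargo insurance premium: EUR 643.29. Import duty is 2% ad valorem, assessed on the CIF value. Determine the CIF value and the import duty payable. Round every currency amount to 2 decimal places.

CIF value: EUR 95032.72; import duty: EUR 1900.65

CIF = FOB price + freight + insurance
CIF = 93730.74 + 658.69 + 643.29 = 95032.72
Import duty = 95032.72 × 2% = 1900.65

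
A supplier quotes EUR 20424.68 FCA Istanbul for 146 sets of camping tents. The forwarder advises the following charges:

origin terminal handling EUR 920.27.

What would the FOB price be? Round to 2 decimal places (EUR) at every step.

FOB price: EUR 21344.95

From FCA to FOB, the seller additionally bears: origin terminal.
FOB price = 20424.68 + 920.27 = 21344.95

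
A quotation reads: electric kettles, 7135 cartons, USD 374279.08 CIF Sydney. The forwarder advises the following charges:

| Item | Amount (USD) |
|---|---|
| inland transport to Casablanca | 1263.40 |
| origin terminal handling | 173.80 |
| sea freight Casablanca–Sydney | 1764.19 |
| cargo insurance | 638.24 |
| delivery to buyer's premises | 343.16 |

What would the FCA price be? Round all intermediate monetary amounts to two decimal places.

FCA price: USD 371702.85

Not relevant to the conversion: inland to port — on the seller under both CIF and FCA; already in the CIF price and stays in the FCA price. delivery — on the buyer under both terms; not part of either seller's price.
From CIF to FCA, the seller no longer bears: origin terminal, freight, insurance.
FCA price = 374279.08 − 173.80 − 1764.19 − 638.24 = 371702.85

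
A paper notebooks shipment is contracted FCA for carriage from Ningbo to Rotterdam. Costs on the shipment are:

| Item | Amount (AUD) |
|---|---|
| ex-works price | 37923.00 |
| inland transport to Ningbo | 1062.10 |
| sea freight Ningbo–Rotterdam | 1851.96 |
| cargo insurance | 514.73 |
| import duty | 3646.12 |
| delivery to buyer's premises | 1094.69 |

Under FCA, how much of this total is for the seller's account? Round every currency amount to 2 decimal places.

Seller's account: AUD 38985.10

FCA: the seller delivers export-cleared goods to the carrier; the buyer bears costs from that point.
Seller's account: goods 37923.00 + inland to port 1062.10 = 38985.10
Buyer's account: freight 1851.96 + insurance 514.73 + duty 3646.12 + delivery 1094.69 = 7107.50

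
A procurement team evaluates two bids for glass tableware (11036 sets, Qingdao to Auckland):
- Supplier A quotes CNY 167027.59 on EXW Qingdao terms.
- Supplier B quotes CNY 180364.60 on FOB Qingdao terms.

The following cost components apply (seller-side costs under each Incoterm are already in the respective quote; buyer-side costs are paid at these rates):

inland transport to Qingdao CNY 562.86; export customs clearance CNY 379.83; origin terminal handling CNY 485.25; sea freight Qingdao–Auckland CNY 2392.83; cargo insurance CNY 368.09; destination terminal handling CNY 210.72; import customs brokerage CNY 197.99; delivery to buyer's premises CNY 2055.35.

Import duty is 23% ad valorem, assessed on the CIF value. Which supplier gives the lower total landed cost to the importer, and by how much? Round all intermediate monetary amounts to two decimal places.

Supplier A (EXW):
CIF value = EXW price + inland to port + export clearance + origin terminal + freight + insurance = 167027.59 + 562.86 + 379.83 + 485.25 + 2392.83 + 368.09 = 171216.45
Import duty = 171216.45 × 23% = 39379.78
Buyer bears (A): 562.86 + 379.83 + 485.25 + 2392.83 + 368.09 + 210.72 + 197.99 + 2055.35 = 6652.92
Landed cost (A) = invoice 167027.59 + 6652.92 + duty 39379.78 = 213060.29
Supplier B (FOB):
CIF value = FOB price + freight + insurance = 180364.60 + 2392.83 + 368.09 = 183125.52
Import duty = 183125.52 × 23% = 42118.87
Buyer bears (B): 2392.83 + 368.09 + 210.72 + 197.99 + 2055.35 = 5224.98
Landed cost (B) = invoice 180364.60 + 5224.98 + duty 42118.87 = 227708.45
Difference = |213060.29 − 227708.45| = 14648.16

Supplier A is cheaper by CNY 14648.16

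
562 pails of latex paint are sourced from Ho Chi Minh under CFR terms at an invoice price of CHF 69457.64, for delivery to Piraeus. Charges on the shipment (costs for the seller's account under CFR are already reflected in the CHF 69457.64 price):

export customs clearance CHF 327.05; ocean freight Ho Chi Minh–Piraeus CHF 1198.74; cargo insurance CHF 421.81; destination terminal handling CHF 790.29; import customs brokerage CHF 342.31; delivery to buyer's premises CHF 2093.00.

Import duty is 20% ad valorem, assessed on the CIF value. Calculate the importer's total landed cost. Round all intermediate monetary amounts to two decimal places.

Total landed cost: CHF 87080.94

CFR: the seller pays costs through ocean freight to the destination port, but not insurance.
Already in the invoice (seller's account under CFR): export clearance, freight — exclude.
CIF value = CFR price + insurance = 69457.64 + 421.81 = 69879.45
Import duty = 69879.45 × 20% = 13975.89
Buyer bears: insurance 421.81 + destination terminal 790.29 + brokerage 342.31 + delivery 2093.00 + duty 13975.89 = 17623.30
Landed cost = invoice 69457.64 + 17623.30 = 87080.94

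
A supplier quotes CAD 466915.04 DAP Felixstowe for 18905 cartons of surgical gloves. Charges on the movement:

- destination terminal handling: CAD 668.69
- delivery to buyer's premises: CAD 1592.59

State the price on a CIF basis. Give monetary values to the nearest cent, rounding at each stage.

From DAP to CIF, the seller no longer bears: destination terminal, delivery.
CIF price = 466915.04 − 668.69 − 1592.59 = 464653.76

CIF price: CAD 464653.76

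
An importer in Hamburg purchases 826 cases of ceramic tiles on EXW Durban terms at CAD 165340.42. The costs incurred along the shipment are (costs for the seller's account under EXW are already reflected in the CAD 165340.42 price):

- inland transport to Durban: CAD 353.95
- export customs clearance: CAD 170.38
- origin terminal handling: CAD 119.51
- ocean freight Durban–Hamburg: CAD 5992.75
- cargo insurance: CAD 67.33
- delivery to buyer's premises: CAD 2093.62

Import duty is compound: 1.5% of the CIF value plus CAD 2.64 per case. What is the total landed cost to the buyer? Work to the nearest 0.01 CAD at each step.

EXW: the seller makes goods available at their premises; the buyer bears all onward costs.
CIF value = EXW price + inland to port + export clearance + origin terminal + freight + insurance = 165340.42 + 353.95 + 170.38 + 119.51 + 5992.75 + 67.33 = 172044.34
Ad valorem component: 172044.34 × 1.5% = 2580.67
Specific component: 826 × 2.64 = 2180.64
Import duty = 2580.67 + 2180.64 = 4761.31
Buyer bears: inland to port 353.95 + export clearance 170.38 + origin terminal 119.51 + freight 5992.75 + insurance 67.33 + delivery 2093.62 + duty 4761.31 = 13558.85
Landed cost = invoice 165340.42 + 13558.85 = 178899.27

Total landed cost: CAD 178899.27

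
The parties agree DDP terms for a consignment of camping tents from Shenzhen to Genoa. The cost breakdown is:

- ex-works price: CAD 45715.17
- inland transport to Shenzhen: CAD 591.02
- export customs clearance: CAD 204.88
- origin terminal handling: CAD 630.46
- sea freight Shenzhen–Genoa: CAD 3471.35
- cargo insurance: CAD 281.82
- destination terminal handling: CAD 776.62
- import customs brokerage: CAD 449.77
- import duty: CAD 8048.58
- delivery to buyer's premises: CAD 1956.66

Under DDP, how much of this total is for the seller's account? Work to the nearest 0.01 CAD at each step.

Seller's account: CAD 62126.33

DDP: the seller bears all costs including import duty.
Seller's account: goods 45715.17 + inland to port 591.02 + export clearance 204.88 + origin terminal 630.46 + freight 3471.35 + insurance 281.82 + destination terminal 776.62 + brokerage 449.77 + duty 8048.58 + delivery 1956.66 = 62126.33
Buyer's account: 0.00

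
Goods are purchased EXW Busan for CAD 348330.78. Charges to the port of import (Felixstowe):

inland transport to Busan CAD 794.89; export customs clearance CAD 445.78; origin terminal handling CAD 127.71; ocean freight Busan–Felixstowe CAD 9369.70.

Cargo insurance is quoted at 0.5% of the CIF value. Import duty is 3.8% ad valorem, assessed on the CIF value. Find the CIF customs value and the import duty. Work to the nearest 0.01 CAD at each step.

Let C be the CIF value. C = EXW price + pre-shipment costs + freight + 0.5% × C
C − 0.5% × C = 348330.78 + 794.89 + 445.78 + 127.71 + 9369.70
0.995 × C = 359068.86
C = 359068.86 / 0.995 = 360873.23
Insurance premium = 0.5% × 360873.23 = 1804.37
Import duty = 360873.23 × 3.8% = 13713.18

CIF value: CAD 360873.23; import duty: CAD 13713.18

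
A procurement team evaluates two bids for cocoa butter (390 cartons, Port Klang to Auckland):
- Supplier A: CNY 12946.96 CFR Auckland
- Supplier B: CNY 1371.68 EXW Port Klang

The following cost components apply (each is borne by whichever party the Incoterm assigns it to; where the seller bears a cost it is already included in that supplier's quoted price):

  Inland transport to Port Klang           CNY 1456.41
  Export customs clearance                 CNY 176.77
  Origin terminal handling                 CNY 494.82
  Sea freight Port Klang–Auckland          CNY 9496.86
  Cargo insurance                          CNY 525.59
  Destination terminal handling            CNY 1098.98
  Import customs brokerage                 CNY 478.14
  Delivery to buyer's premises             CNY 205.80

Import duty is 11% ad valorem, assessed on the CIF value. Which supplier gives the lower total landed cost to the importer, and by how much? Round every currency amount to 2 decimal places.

Supplier A is cheaper by CNY 55.03

Supplier A (CFR):
CIF value = CFR price + insurance = 12946.96 + 525.59 = 13472.55
Import duty = 13472.55 × 11% = 1481.98
Buyer bears (A): 525.59 + 1098.98 + 478.14 + 205.80 = 2308.51
Landed cost (A) = invoice 12946.96 + 2308.51 + duty 1481.98 = 16737.45
Supplier B (EXW):
CIF value = EXW price + inland to port + export clearance + origin terminal + freight + insurance = 1371.68 + 1456.41 + 176.77 + 494.82 + 9496.86 + 525.59 = 13522.13
Import duty = 13522.13 × 11% = 1487.43
Buyer bears (B): 1456.41 + 176.77 + 494.82 + 9496.86 + 525.59 + 1098.98 + 478.14 + 205.80 = 13933.37
Landed cost (B) = invoice 1371.68 + 13933.37 + duty 1487.43 = 16792.48
Difference = |16737.45 − 16792.48| = 55.03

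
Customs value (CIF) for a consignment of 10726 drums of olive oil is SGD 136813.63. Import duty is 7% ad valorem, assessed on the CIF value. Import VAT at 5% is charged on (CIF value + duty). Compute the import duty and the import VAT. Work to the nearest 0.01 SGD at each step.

Import duty: SGD 9576.95; import VAT: SGD 7319.53

Import duty = 136813.63 × 7% = 9576.95
VAT base = CIF + duty = 136813.63 + 9576.95 = 146390.58
Import VAT = 146390.58 × 5% = 7319.53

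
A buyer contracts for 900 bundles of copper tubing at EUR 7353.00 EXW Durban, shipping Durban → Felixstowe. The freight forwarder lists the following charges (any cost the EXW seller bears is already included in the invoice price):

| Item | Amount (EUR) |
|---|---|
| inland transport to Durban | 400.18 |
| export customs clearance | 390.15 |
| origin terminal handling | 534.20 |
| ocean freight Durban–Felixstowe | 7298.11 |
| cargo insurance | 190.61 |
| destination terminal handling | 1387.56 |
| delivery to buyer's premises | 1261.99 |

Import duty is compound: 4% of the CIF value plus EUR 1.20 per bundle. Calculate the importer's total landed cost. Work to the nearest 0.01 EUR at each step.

Total landed cost: EUR 20542.45

EXW: the seller makes goods available at their premises; the buyer bears all onward costs.
CIF value = EXW price + inland to port + export clearance + origin terminal + freight + insurance = 7353.00 + 400.18 + 390.15 + 534.20 + 7298.11 + 190.61 = 16166.25
Ad valorem component: 16166.25 × 4% = 646.65
Specific component: 900 × 1.20 = 1080.00
Import duty = 646.65 + 1080.00 = 1726.65
Buyer bears: inland to port 400.18 + export clearance 390.15 + origin terminal 534.20 + freight 7298.11 + insurance 190.61 + destination terminal 1387.56 + delivery 1261.99 + duty 1726.65 = 13189.45
Landed cost = invoice 7353.00 + 13189.45 = 20542.45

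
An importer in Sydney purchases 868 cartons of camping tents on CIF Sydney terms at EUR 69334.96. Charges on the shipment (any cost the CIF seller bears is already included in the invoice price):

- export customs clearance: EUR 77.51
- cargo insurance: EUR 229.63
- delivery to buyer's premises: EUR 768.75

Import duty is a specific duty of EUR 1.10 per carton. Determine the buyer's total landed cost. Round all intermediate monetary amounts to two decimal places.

CIF: the seller pays costs through ocean freight and marine insurance to the destination port.
Already in the invoice (seller's account under CIF): export clearance, insurance — exclude.
The CIF price already equals the CIF value: 69334.96
Import duty = 868 × 1.10 = 954.80
Buyer bears: delivery 768.75 + duty 954.80 = 1723.55
Landed cost = invoice 69334.96 + 1723.55 = 71058.51

Total landed cost: EUR 71058.51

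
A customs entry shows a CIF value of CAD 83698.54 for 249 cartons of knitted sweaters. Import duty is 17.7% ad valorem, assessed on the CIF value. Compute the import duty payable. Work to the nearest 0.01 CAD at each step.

Import duty = 83698.54 × 17.7% = 14814.64

Import duty: CAD 14814.64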